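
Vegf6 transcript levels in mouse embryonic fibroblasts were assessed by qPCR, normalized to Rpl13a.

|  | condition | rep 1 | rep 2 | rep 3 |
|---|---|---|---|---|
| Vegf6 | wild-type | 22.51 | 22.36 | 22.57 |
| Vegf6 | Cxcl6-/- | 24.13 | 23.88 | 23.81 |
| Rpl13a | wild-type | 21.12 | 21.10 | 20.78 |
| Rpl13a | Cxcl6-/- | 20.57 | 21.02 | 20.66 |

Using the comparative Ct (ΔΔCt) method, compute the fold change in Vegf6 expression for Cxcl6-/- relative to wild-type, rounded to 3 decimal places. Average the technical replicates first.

Mean Ct: Vegf6 wild-type 22.480; Vegf6 Cxcl6-/- 23.940; Rpl13a wild-type 21.000; Rpl13a Cxcl6-/- 20.750
ΔCt(wild-type) = 22.480 − 21.000 = 1.480
ΔCt(Cxcl6-/-) = 23.940 − 20.750 = 3.190
ΔΔCt = 3.190 − 1.480 = 1.710
Fold change = 2^(−1.710) = 0.3057

0.306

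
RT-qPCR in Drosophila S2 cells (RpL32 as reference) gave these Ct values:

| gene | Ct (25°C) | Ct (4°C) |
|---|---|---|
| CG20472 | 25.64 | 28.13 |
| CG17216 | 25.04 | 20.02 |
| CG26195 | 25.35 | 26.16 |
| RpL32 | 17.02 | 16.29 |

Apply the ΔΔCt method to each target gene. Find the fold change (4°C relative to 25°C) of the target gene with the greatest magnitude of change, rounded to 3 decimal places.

CG20472: ΔΔCt = (28.13−16.29) − (25.64−17.02) = 11.84 − 8.62 = 3.22; fold change = 2^-3.22 = 0.107
CG17216: ΔΔCt = (20.02−16.29) − (25.04−17.02) = 3.73 − 8.02 = -4.29; fold change = 2^4.29 = 19.562
CG26195: ΔΔCt = (26.16−16.29) − (25.35−17.02) = 9.87 − 8.33 = 1.54; fold change = 2^-1.54 = 0.344
CG17216 has the largest |ΔΔCt| = 4.29.

19.562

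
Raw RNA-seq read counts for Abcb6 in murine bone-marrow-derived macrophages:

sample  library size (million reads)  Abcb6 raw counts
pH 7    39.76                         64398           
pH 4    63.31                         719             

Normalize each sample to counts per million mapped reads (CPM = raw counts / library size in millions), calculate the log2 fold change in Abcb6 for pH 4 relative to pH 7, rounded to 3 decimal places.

CPM(pH 7) = 64398 / 39.76 = 1619.6680
CPM(pH 4) = 719 / 63.31 = 11.3568
Fold change = 11.3568 / 1619.6680 = 0.00701
log2(0.00701) = -7.1560

-7.156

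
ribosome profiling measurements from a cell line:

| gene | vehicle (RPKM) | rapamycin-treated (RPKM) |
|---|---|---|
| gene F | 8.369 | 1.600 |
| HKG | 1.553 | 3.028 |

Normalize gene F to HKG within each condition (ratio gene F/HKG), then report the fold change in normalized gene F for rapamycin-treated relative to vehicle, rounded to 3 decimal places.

gene F/HKG (vehicle) = 8.369 / 1.553 = 5.3889
gene F/HKG (rapamycin-treated) = 1.600 / 3.028 = 0.5284
Fold change = 0.5284 / 5.3889 = 0.0981

0.098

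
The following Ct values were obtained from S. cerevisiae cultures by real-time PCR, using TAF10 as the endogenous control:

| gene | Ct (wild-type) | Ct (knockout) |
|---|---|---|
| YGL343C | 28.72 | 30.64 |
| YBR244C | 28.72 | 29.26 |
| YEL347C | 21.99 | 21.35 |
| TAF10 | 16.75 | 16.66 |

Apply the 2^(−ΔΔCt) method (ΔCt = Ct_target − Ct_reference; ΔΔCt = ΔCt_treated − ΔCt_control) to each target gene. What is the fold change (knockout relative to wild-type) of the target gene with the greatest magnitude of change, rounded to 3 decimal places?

0.248

YGL343C: ΔΔCt = (30.64−16.66) − (28.72−16.75) = 13.98 − 11.97 = 2.01; fold change = 2^-2.01 = 0.248
YBR244C: ΔΔCt = (29.26−16.66) − (28.72−16.75) = 12.60 − 11.97 = 0.63; fold change = 2^-0.63 = 0.646
YEL347C: ΔΔCt = (21.35−16.66) − (21.99−16.75) = 4.69 − 5.24 = -0.55; fold change = 2^0.55 = 1.464
YGL343C has the largest |ΔΔCt| = 2.01.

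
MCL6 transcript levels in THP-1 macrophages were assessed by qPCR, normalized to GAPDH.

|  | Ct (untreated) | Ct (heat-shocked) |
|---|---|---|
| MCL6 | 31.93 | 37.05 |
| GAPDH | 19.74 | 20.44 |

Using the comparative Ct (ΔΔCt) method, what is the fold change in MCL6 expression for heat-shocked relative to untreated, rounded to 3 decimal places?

ΔCt(untreated) = 31.930 − 19.740 = 12.190
ΔCt(heat-shocked) = 37.050 − 20.440 = 16.610
ΔΔCt = 16.610 − 12.190 = 4.420
Fold change = 2^(−4.420) = 0.0467

0.047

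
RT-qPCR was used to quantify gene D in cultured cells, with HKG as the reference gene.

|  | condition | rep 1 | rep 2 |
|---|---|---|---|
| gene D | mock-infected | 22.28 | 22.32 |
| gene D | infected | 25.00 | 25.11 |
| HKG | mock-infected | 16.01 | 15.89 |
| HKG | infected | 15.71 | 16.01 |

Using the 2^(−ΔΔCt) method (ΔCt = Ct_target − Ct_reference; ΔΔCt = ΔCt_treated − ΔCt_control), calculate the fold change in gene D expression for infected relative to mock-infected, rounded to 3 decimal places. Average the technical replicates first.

0.139

Mean Ct: gene D mock-infected 22.300; gene D infected 25.055; HKG mock-infected 15.950; HKG infected 15.860
ΔCt(mock-infected) = 22.300 − 15.950 = 6.350
ΔCt(infected) = 25.055 − 15.860 = 9.195
ΔΔCt = 9.195 − 6.350 = 2.845
Fold change = 2^(−2.845) = 0.1392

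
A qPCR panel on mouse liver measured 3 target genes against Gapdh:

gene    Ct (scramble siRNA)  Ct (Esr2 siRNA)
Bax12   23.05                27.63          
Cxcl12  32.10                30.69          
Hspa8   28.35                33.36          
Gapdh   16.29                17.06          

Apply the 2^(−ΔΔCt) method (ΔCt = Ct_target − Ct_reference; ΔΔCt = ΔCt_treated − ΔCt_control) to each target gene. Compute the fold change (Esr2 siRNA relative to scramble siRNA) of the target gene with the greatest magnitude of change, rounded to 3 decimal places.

0.053

Bax12: ΔΔCt = (27.63−17.06) − (23.05−16.29) = 10.57 − 6.76 = 3.81; fold change = 2^-3.81 = 0.071
Cxcl12: ΔΔCt = (30.69−17.06) − (32.10−16.29) = 13.63 − 15.81 = -2.18; fold change = 2^2.18 = 4.532
Hspa8: ΔΔCt = (33.36−17.06) − (28.35−16.29) = 16.30 − 12.06 = 4.24; fold change = 2^-4.24 = 0.053
Hspa8 has the largest |ΔΔCt| = 4.24.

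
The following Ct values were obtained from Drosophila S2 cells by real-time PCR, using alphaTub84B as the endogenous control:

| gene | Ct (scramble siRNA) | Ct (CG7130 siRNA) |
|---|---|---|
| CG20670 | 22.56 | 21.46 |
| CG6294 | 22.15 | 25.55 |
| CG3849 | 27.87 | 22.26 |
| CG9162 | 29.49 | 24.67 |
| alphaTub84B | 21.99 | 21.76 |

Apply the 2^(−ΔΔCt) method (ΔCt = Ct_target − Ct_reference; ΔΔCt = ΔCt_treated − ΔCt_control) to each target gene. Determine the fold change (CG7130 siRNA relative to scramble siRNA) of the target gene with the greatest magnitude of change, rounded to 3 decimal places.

41.643

CG20670: ΔΔCt = (21.46−21.76) − (22.56−21.99) = -0.30 − 0.57 = -0.87; fold change = 2^0.87 = 1.828
CG6294: ΔΔCt = (25.55−21.76) − (22.15−21.99) = 3.79 − 0.16 = 3.63; fold change = 2^-3.63 = 0.081
CG3849: ΔΔCt = (22.26−21.76) − (27.87−21.99) = 0.50 − 5.88 = -5.38; fold change = 2^5.38 = 41.643
CG9162: ΔΔCt = (24.67−21.76) − (29.49−21.99) = 2.91 − 7.50 = -4.59; fold change = 2^4.59 = 24.084
CG3849 has the largest |ΔΔCt| = 5.38.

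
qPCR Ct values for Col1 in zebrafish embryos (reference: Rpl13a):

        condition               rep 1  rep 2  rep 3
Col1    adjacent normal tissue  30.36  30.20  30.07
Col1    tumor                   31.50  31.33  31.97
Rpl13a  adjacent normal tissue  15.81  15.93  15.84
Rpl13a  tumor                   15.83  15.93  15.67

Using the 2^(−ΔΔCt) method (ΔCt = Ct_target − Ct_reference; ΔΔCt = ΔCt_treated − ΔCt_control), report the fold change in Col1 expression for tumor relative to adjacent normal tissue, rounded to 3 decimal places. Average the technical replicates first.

0.369

Mean Ct: Col1 adjacent normal tissue 30.210; Col1 tumor 31.600; Rpl13a adjacent normal tissue 15.860; Rpl13a tumor 15.810
ΔCt(adjacent normal tissue) = 30.210 − 15.860 = 14.350
ΔCt(tumor) = 31.600 − 15.810 = 15.790
ΔΔCt = 15.790 − 14.350 = 1.440
Fold change = 2^(−1.440) = 0.3686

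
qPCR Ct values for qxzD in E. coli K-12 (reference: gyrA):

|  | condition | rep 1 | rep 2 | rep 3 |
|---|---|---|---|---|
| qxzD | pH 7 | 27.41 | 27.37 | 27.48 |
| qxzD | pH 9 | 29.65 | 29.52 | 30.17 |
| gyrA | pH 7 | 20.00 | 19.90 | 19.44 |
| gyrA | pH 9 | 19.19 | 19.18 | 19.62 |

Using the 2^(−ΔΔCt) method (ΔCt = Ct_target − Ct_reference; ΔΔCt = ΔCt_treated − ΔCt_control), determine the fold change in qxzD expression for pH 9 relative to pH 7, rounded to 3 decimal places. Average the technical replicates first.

0.143

Mean Ct: qxzD pH 7 27.420; qxzD pH 9 29.780; gyrA pH 7 19.780; gyrA pH 9 19.330
ΔCt(pH 7) = 27.420 − 19.780 = 7.640
ΔCt(pH 9) = 29.780 − 19.330 = 10.450
ΔΔCt = 10.450 − 7.640 = 2.810
Fold change = 2^(−2.810) = 0.1426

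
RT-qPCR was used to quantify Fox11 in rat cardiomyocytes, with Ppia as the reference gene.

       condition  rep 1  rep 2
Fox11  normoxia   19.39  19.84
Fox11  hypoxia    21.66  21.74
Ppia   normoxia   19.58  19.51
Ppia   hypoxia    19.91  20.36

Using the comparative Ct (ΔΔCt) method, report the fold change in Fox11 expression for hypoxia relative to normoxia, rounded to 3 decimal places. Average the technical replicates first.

Mean Ct: Fox11 normoxia 19.615; Fox11 hypoxia 21.700; Ppia normoxia 19.545; Ppia hypoxia 20.135
ΔCt(normoxia) = 19.615 − 19.545 = 0.070
ΔCt(hypoxia) = 21.700 − 20.135 = 1.565
ΔΔCt = 1.565 − 0.070 = 1.495
Fold change = 2^(−1.495) = 0.3548

0.355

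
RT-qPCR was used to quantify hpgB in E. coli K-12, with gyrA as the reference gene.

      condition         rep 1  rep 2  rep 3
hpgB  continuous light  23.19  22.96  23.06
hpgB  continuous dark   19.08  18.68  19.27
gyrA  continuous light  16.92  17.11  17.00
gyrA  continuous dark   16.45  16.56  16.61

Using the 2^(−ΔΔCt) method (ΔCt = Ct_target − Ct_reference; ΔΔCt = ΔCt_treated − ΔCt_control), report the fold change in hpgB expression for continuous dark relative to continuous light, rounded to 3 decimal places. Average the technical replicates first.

12.042

Mean Ct: hpgB continuous light 23.070; hpgB continuous dark 19.010; gyrA continuous light 17.010; gyrA continuous dark 16.540
ΔCt(continuous light) = 23.070 − 17.010 = 6.060
ΔCt(continuous dark) = 19.010 − 16.540 = 2.470
ΔΔCt = 2.470 − 6.060 = -3.590
Fold change = 2^(−(-3.590)) = 2^3.590 = 12.0420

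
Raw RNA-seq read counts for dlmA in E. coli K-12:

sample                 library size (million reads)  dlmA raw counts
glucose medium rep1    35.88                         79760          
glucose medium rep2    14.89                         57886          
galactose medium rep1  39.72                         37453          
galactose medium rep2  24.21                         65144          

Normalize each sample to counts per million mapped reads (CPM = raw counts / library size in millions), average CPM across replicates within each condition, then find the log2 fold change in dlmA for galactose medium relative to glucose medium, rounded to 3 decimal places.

CPM(glucose medium rep1) = 79760 / 35.88 = 2222.9654
CPM(glucose medium rep2) = 57886 / 14.89 = 3887.5756
CPM(galactose medium rep1) = 37453 / 39.72 = 942.9255
CPM(galactose medium rep2) = 65144 / 24.21 = 2690.7889
mean CPM(glucose medium) = 3055.2705; mean CPM(galactose medium) = 1816.8572
Fold change = 1816.8572 / 3055.2705 = 0.59466
log2(0.59466) = -0.7499

-0.750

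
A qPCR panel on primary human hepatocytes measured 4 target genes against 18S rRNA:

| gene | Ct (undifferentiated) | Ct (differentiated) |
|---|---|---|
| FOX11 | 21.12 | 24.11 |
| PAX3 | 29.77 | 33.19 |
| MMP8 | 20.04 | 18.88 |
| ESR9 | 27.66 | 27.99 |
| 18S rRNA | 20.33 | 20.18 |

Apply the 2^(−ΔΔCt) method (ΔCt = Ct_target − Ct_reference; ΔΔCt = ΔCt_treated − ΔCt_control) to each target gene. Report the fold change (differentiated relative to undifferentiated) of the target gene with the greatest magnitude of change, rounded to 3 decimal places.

0.084

FOX11: ΔΔCt = (24.11−20.18) − (21.12−20.33) = 3.93 − 0.79 = 3.14; fold change = 2^-3.14 = 0.113
PAX3: ΔΔCt = (33.19−20.18) − (29.77−20.33) = 13.01 − 9.44 = 3.57; fold change = 2^-3.57 = 0.084
MMP8: ΔΔCt = (18.88−20.18) − (20.04−20.33) = -1.30 − (-0.29) = -1.01; fold change = 2^1.01 = 2.014
ESR9: ΔΔCt = (27.99−20.18) − (27.66−20.33) = 7.81 − 7.33 = 0.48; fold change = 2^-0.48 = 0.717
PAX3 has the largest |ΔΔCt| = 3.57.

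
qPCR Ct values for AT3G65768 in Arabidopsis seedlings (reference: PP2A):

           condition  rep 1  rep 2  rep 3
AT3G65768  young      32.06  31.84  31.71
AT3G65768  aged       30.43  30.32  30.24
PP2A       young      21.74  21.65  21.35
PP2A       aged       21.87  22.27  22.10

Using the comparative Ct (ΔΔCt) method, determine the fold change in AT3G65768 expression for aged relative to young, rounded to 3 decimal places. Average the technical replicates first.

Mean Ct: AT3G65768 young 31.870; AT3G65768 aged 30.330; PP2A young 21.580; PP2A aged 22.080
ΔCt(young) = 31.870 − 21.580 = 10.290
ΔCt(aged) = 30.330 − 22.080 = 8.250
ΔΔCt = 8.250 − 10.290 = -2.040
Fold change = 2^(−(-2.040)) = 2^2.040 = 4.1125

4.112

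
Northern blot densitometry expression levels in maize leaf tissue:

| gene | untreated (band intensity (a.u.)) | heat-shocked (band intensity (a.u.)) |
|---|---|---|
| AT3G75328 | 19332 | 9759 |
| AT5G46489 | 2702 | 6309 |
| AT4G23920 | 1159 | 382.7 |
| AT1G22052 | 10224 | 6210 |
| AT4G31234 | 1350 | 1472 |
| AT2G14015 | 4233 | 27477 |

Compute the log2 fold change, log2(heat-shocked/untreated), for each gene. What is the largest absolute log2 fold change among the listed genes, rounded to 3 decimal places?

log2(9759/19332) = -0.986  (AT3G75328)
log2(6309/2702) = 1.223  (AT5G46489)
log2(382.7/1159) = -1.599  (AT4G23920)
log2(6210/10224) = -0.719  (AT1G22052)
log2(1472/1350) = 0.125  (AT4G31234)
log2(27477/4233) = 2.698  (AT2G14015)
The largest magnitude belongs to AT2G14015.

2.698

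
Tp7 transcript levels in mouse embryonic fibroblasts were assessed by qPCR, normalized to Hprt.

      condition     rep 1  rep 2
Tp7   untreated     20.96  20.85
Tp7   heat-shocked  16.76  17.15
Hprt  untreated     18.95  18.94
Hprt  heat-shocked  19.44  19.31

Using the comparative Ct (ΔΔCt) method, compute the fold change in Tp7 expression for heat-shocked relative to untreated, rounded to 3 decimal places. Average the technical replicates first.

Mean Ct: Tp7 untreated 20.905; Tp7 heat-shocked 16.955; Hprt untreated 18.945; Hprt heat-shocked 19.375
ΔCt(untreated) = 20.905 − 18.945 = 1.960
ΔCt(heat-shocked) = 16.955 − 19.375 = -2.420
ΔΔCt = -2.420 − 1.960 = -4.380
Fold change = 2^(−(-4.380)) = 2^4.380 = 20.8215

20.821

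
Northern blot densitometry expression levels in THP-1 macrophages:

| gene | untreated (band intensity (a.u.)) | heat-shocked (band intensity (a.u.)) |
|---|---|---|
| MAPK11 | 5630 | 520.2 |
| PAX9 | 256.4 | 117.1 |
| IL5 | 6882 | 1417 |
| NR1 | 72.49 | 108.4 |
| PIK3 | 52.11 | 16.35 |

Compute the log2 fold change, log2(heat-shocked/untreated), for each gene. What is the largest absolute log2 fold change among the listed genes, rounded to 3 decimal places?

3.436

log2(520.2/5630) = -3.436  (MAPK11)
log2(117.1/256.4) = -1.131  (PAX9)
log2(1417/6882) = -2.280  (IL5)
log2(108.4/72.49) = 0.581  (NR1)
log2(16.35/52.11) = -1.672  (PIK3)
The largest magnitude belongs to MAPK11.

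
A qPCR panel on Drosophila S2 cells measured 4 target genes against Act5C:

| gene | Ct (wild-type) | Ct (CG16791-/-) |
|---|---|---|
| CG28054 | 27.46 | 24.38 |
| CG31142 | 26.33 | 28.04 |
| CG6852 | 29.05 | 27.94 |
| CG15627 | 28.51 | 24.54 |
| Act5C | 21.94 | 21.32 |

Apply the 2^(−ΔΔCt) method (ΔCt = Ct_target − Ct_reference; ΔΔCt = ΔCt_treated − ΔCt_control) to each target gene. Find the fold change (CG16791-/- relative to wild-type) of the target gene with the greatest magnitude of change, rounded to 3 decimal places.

CG28054: ΔΔCt = (24.38−21.32) − (27.46−21.94) = 3.06 − 5.52 = -2.46; fold change = 2^2.46 = 5.502
CG31142: ΔΔCt = (28.04−21.32) − (26.33−21.94) = 6.72 − 4.39 = 2.33; fold change = 2^-2.33 = 0.199
CG6852: ΔΔCt = (27.94−21.32) − (29.05−21.94) = 6.62 − 7.11 = -0.49; fold change = 2^0.49 = 1.404
CG15627: ΔΔCt = (24.54−21.32) − (28.51−21.94) = 3.22 − 6.57 = -3.35; fold change = 2^3.35 = 10.196
CG15627 has the largest |ΔΔCt| = 3.35.

10.196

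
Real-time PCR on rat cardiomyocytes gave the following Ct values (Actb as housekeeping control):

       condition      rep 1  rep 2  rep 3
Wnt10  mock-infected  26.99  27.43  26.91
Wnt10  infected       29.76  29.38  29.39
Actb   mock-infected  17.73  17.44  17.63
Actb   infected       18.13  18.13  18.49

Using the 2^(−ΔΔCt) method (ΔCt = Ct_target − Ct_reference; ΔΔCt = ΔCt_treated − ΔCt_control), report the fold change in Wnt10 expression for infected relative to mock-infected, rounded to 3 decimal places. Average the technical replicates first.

0.297

Mean Ct: Wnt10 mock-infected 27.110; Wnt10 infected 29.510; Actb mock-infected 17.600; Actb infected 18.250
ΔCt(mock-infected) = 27.110 − 17.600 = 9.510
ΔCt(infected) = 29.510 − 18.250 = 11.260
ΔΔCt = 11.260 − 9.510 = 1.750
Fold change = 2^(−1.750) = 0.2973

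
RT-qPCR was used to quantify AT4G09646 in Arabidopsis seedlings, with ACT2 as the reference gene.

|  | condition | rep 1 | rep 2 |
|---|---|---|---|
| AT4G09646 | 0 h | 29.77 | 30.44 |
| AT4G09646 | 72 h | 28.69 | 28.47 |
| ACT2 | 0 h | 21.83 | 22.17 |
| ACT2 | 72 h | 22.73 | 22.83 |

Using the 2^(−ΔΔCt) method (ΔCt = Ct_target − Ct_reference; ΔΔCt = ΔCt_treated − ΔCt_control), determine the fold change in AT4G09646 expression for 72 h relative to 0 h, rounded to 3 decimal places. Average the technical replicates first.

Mean Ct: AT4G09646 0 h 30.105; AT4G09646 72 h 28.580; ACT2 0 h 22.000; ACT2 72 h 22.780
ΔCt(0 h) = 30.105 − 22.000 = 8.105
ΔCt(72 h) = 28.580 − 22.780 = 5.800
ΔΔCt = 5.800 − 8.105 = -2.305
Fold change = 2^(−(-2.305)) = 2^2.305 = 4.9417

4.942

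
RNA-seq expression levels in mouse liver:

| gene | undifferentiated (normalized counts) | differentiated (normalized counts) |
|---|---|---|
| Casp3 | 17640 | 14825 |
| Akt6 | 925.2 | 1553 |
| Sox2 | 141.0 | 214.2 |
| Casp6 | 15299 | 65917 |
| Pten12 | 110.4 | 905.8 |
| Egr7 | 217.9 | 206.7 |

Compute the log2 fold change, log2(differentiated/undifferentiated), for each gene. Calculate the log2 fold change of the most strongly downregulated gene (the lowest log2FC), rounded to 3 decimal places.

log2(14825/17640) = -0.251  (Casp3)
log2(1553/925.2) = 0.747  (Akt6)
log2(214.2/141.0) = 0.603  (Sox2)
log2(65917/15299) = 2.107  (Casp6)
log2(905.8/110.4) = 3.036  (Pten12)
log2(206.7/217.9) = -0.076  (Egr7)
Casp3 is most strongly downregulated.

-0.251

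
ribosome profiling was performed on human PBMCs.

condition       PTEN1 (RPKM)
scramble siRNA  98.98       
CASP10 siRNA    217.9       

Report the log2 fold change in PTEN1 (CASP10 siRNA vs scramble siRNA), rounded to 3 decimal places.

Fold change = 217.9 / 98.98 = 2.2015
log2(2.2015) = 1.1385

1.138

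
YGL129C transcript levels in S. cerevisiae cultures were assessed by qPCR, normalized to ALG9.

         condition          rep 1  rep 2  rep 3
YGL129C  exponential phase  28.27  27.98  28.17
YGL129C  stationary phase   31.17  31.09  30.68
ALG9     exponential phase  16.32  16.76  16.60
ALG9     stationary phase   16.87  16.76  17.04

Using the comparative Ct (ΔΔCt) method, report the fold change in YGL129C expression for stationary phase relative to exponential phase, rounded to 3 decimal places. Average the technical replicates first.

0.176

Mean Ct: YGL129C exponential phase 28.140; YGL129C stationary phase 30.980; ALG9 exponential phase 16.560; ALG9 stationary phase 16.890
ΔCt(exponential phase) = 28.140 − 16.560 = 11.580
ΔCt(stationary phase) = 30.980 − 16.890 = 14.090
ΔΔCt = 14.090 − 11.580 = 2.510
Fold change = 2^(−2.510) = 0.1756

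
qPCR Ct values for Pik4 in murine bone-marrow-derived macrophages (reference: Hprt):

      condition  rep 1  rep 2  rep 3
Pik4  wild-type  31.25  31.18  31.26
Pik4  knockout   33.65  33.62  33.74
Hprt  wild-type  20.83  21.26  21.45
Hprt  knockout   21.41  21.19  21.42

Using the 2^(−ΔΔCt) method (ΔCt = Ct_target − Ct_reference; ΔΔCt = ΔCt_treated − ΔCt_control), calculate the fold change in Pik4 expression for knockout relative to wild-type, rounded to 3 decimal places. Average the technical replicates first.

Mean Ct: Pik4 wild-type 31.230; Pik4 knockout 33.670; Hprt wild-type 21.180; Hprt knockout 21.340
ΔCt(wild-type) = 31.230 − 21.180 = 10.050
ΔCt(knockout) = 33.670 − 21.340 = 12.330
ΔΔCt = 12.330 − 10.050 = 2.280
Fold change = 2^(−2.280) = 0.2059

0.206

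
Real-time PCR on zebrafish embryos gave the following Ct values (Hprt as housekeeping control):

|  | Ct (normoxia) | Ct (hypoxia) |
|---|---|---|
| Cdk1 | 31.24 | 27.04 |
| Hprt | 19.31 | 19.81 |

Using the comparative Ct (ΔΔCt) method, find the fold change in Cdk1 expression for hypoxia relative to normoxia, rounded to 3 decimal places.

25.992

ΔCt(normoxia) = 31.240 − 19.310 = 11.930
ΔCt(hypoxia) = 27.040 − 19.810 = 7.230
ΔΔCt = 7.230 − 11.930 = -4.700
Fold change = 2^(−(-4.700)) = 2^4.700 = 25.9921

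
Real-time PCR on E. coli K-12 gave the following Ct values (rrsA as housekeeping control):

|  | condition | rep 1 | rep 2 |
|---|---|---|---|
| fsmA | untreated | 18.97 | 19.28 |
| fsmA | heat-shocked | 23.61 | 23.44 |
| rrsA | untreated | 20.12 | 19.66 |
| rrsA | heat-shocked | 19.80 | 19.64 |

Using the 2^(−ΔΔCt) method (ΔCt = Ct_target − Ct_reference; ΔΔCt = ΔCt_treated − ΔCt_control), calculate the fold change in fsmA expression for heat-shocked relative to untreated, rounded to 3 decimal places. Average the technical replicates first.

Mean Ct: fsmA untreated 19.125; fsmA heat-shocked 23.525; rrsA untreated 19.890; rrsA heat-shocked 19.720
ΔCt(untreated) = 19.125 − 19.890 = -0.765
ΔCt(heat-shocked) = 23.525 − 19.720 = 3.805
ΔΔCt = 3.805 − (-0.765) = 4.570
Fold change = 2^(−4.570) = 0.0421

0.042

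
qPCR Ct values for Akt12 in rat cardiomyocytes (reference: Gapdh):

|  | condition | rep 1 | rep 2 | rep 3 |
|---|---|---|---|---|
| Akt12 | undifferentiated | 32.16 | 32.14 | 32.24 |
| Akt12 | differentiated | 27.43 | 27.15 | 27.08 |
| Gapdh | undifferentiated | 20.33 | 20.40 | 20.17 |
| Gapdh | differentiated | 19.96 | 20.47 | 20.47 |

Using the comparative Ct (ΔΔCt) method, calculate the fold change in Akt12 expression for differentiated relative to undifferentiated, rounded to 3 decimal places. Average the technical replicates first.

31.125

Mean Ct: Akt12 undifferentiated 32.180; Akt12 differentiated 27.220; Gapdh undifferentiated 20.300; Gapdh differentiated 20.300
ΔCt(undifferentiated) = 32.180 − 20.300 = 11.880
ΔCt(differentiated) = 27.220 − 20.300 = 6.920
ΔΔCt = 6.920 − 11.880 = -4.960
Fold change = 2^(−(-4.960)) = 2^4.960 = 31.1250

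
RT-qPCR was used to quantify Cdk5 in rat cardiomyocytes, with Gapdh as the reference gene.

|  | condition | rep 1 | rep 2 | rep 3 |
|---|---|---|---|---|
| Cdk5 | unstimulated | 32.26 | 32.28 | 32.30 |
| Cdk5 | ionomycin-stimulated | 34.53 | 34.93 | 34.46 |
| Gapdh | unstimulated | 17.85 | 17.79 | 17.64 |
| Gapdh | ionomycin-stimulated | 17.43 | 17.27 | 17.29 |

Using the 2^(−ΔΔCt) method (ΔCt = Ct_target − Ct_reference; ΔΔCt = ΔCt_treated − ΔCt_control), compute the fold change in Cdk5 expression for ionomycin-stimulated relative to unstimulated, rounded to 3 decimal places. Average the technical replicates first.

0.145

Mean Ct: Cdk5 unstimulated 32.280; Cdk5 ionomycin-stimulated 34.640; Gapdh unstimulated 17.760; Gapdh ionomycin-stimulated 17.330
ΔCt(unstimulated) = 32.280 − 17.760 = 14.520
ΔCt(ionomycin-stimulated) = 34.640 − 17.330 = 17.310
ΔΔCt = 17.310 − 14.520 = 2.790
Fold change = 2^(−2.790) = 0.1446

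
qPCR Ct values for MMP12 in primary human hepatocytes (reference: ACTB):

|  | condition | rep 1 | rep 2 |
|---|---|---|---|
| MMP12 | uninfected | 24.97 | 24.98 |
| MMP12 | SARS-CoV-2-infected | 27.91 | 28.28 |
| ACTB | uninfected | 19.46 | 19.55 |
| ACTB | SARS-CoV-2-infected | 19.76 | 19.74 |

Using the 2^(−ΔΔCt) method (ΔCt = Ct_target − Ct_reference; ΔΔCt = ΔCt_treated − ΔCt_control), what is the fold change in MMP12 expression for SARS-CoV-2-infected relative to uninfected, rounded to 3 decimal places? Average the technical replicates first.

0.136

Mean Ct: MMP12 uninfected 24.975; MMP12 SARS-CoV-2-infected 28.095; ACTB uninfected 19.505; ACTB SARS-CoV-2-infected 19.750
ΔCt(uninfected) = 24.975 − 19.505 = 5.470
ΔCt(SARS-CoV-2-infected) = 28.095 − 19.750 = 8.345
ΔΔCt = 8.345 − 5.470 = 2.875
Fold change = 2^(−2.875) = 0.1363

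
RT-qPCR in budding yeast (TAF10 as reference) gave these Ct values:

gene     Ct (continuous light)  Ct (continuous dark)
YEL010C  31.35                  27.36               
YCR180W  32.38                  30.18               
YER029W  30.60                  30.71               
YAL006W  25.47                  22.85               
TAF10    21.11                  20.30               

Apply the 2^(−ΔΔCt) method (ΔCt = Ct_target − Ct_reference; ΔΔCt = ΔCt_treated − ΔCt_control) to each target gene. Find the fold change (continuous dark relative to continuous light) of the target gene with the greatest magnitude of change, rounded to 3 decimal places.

9.063

YEL010C: ΔΔCt = (27.36−20.30) − (31.35−21.11) = 7.06 − 10.24 = -3.18; fold change = 2^3.18 = 9.063
YCR180W: ΔΔCt = (30.18−20.30) − (32.38−21.11) = 9.88 − 11.27 = -1.39; fold change = 2^1.39 = 2.621
YER029W: ΔΔCt = (30.71−20.30) − (30.60−21.11) = 10.41 − 9.49 = 0.92; fold change = 2^-0.92 = 0.529
YAL006W: ΔΔCt = (22.85−20.30) − (25.47−21.11) = 2.55 − 4.36 = -1.81; fold change = 2^1.81 = 3.506
YEL010C has the largest |ΔΔCt| = 3.18.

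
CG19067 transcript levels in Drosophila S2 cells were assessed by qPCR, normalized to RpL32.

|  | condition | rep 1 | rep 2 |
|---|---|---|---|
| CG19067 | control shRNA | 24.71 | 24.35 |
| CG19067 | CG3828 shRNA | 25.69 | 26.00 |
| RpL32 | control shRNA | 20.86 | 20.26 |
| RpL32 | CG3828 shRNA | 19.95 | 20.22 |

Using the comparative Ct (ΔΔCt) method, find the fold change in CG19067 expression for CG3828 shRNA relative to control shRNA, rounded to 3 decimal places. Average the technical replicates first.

0.289

Mean Ct: CG19067 control shRNA 24.530; CG19067 CG3828 shRNA 25.845; RpL32 control shRNA 20.560; RpL32 CG3828 shRNA 20.085
ΔCt(control shRNA) = 24.530 − 20.560 = 3.970
ΔCt(CG3828 shRNA) = 25.845 − 20.085 = 5.760
ΔΔCt = 5.760 − 3.970 = 1.790
Fold change = 2^(−1.790) = 0.2892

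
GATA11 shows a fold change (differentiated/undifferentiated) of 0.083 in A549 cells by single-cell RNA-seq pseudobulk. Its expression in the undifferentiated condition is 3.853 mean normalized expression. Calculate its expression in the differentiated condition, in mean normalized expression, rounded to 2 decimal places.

0.32

differentiated expression = 3.853 × 0.083 = 0.32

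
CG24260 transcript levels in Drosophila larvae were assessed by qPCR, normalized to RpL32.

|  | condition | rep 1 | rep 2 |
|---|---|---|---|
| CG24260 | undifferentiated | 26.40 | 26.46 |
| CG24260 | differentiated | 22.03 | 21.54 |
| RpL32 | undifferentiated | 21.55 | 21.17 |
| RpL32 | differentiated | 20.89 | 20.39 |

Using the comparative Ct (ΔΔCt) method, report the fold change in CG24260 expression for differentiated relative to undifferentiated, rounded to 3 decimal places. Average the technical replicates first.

15.189

Mean Ct: CG24260 undifferentiated 26.430; CG24260 differentiated 21.785; RpL32 undifferentiated 21.360; RpL32 differentiated 20.640
ΔCt(undifferentiated) = 26.430 − 21.360 = 5.070
ΔCt(differentiated) = 21.785 − 20.640 = 1.145
ΔΔCt = 1.145 − 5.070 = -3.925
Fold change = 2^(−(-3.925)) = 2^3.925 = 15.1895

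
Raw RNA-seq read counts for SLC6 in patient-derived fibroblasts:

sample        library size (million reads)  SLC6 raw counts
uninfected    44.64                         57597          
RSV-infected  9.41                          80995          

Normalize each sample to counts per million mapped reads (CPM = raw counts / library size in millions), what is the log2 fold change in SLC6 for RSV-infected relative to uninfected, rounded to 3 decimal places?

CPM(uninfected) = 57597 / 44.64 = 1290.2554
CPM(RSV-infected) = 80995 / 9.41 = 8607.3326
Fold change = 8607.3326 / 1290.2554 = 6.67103
log2(6.67103) = 2.7379

2.738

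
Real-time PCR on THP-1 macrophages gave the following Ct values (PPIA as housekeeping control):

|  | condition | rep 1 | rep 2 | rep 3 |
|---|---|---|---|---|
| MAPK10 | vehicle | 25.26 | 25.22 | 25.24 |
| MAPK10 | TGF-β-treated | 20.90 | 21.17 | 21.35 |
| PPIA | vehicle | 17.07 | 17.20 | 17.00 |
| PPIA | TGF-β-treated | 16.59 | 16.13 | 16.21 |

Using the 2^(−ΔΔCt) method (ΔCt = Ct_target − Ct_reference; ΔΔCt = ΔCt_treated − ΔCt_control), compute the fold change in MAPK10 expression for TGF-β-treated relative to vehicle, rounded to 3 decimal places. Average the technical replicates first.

Mean Ct: MAPK10 vehicle 25.240; MAPK10 TGF-β-treated 21.140; PPIA vehicle 17.090; PPIA TGF-β-treated 16.310
ΔCt(vehicle) = 25.240 − 17.090 = 8.150
ΔCt(TGF-β-treated) = 21.140 − 16.310 = 4.830
ΔΔCt = 4.830 − 8.150 = -3.320
Fold change = 2^(−(-3.320)) = 2^3.320 = 9.9866

9.987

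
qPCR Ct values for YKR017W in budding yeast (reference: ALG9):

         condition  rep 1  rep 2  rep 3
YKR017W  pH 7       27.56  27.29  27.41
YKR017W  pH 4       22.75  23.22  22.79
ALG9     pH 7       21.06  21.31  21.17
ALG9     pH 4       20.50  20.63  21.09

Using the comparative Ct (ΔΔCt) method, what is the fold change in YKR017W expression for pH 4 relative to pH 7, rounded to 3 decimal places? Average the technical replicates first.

Mean Ct: YKR017W pH 7 27.420; YKR017W pH 4 22.920; ALG9 pH 7 21.180; ALG9 pH 4 20.740
ΔCt(pH 7) = 27.420 − 21.180 = 6.240
ΔCt(pH 4) = 22.920 − 20.740 = 2.180
ΔΔCt = 2.180 − 6.240 = -4.060
Fold change = 2^(−(-4.060)) = 2^4.060 = 16.6795

16.679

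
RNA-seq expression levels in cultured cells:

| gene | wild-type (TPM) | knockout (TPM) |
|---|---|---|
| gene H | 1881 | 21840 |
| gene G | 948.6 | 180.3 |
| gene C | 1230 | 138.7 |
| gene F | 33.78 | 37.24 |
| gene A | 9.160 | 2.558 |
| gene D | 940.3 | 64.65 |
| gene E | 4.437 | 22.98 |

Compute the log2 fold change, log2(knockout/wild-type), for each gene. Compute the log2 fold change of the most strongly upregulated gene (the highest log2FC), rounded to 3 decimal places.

log2(21840/1881) = 3.537  (gene H)
log2(180.3/948.6) = -2.395  (gene G)
log2(138.7/1230) = -3.149  (gene C)
log2(37.24/33.78) = 0.141  (gene F)
log2(2.558/9.160) = -1.840  (gene A)
log2(64.65/940.3) = -3.862  (gene D)
log2(22.98/4.437) = 2.373  (gene E)
gene H is most strongly upregulated.

3.537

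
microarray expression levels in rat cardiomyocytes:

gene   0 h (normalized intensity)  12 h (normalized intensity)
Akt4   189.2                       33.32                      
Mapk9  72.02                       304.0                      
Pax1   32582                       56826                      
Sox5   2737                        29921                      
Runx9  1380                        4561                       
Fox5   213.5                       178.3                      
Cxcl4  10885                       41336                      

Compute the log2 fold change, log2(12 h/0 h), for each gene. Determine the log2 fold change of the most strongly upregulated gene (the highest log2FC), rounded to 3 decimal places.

3.450

log2(33.32/189.2) = -2.505  (Akt4)
log2(304.0/72.02) = 2.078  (Mapk9)
log2(56826/32582) = 0.802  (Pax1)
log2(29921/2737) = 3.450  (Sox5)
log2(4561/1380) = 1.725  (Runx9)
log2(178.3/213.5) = -0.260  (Fox5)
log2(41336/10885) = 1.925  (Cxcl4)
Sox5 is most strongly upregulated.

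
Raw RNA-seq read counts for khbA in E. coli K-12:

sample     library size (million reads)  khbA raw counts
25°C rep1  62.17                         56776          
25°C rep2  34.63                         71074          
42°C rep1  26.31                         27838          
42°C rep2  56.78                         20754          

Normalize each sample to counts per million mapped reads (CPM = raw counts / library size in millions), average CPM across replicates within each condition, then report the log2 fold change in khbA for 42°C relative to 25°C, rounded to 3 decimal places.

CPM(25°C rep1) = 56776 / 62.17 = 913.2379
CPM(25°C rep2) = 71074 / 34.63 = 2052.3823
CPM(42°C rep1) = 27838 / 26.31 = 1058.0768
CPM(42°C rep2) = 20754 / 56.78 = 365.5160
mean CPM(25°C) = 1482.8101; mean CPM(42°C) = 711.7964
Fold change = 711.7964 / 1482.8101 = 0.48003
log2(0.48003) = -1.0588

-1.059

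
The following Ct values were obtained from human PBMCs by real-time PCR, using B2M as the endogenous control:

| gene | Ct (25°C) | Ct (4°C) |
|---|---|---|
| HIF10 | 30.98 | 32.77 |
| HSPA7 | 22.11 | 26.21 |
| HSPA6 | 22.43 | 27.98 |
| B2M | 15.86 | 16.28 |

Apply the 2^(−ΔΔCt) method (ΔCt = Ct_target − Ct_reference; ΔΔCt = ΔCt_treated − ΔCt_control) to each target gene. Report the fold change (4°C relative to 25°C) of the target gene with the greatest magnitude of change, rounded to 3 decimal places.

HIF10: ΔΔCt = (32.77−16.28) − (30.98−15.86) = 16.49 − 15.12 = 1.37; fold change = 2^-1.37 = 0.387
HSPA7: ΔΔCt = (26.21−16.28) − (22.11−15.86) = 9.93 − 6.25 = 3.68; fold change = 2^-3.68 = 0.078
HSPA6: ΔΔCt = (27.98−16.28) − (22.43−15.86) = 11.70 − 6.57 = 5.13; fold change = 2^-5.13 = 0.029
HSPA6 has the largest |ΔΔCt| = 5.13.

0.029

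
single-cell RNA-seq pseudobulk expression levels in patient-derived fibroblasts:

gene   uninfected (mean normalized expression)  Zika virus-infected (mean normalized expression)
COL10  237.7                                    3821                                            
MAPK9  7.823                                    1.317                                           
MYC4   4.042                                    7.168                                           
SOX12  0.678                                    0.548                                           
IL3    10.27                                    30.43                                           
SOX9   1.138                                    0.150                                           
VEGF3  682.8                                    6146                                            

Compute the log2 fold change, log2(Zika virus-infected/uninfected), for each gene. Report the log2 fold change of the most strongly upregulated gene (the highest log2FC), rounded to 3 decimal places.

4.007

log2(3821/237.7) = 4.007  (COL10)
log2(1.317/7.823) = -2.570  (MAPK9)
log2(7.168/4.042) = 0.827  (MYC4)
log2(0.548/0.678) = -0.307  (SOX12)
log2(30.43/10.27) = 1.567  (IL3)
log2(0.150/1.138) = -2.923  (SOX9)
log2(6146/682.8) = 3.170  (VEGF3)
COL10 is most strongly upregulated.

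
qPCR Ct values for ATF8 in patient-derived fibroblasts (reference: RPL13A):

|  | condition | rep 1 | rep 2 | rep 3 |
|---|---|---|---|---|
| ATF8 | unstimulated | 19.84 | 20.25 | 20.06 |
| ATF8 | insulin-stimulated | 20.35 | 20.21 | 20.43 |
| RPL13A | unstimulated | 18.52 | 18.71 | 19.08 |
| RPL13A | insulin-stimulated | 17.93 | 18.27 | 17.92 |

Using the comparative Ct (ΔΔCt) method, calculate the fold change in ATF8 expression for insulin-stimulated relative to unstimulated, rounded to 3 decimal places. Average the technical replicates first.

0.497

Mean Ct: ATF8 unstimulated 20.050; ATF8 insulin-stimulated 20.330; RPL13A unstimulated 18.770; RPL13A insulin-stimulated 18.040
ΔCt(unstimulated) = 20.050 − 18.770 = 1.280
ΔCt(insulin-stimulated) = 20.330 − 18.040 = 2.290
ΔΔCt = 2.290 − 1.280 = 1.010
Fold change = 2^(−1.010) = 0.4965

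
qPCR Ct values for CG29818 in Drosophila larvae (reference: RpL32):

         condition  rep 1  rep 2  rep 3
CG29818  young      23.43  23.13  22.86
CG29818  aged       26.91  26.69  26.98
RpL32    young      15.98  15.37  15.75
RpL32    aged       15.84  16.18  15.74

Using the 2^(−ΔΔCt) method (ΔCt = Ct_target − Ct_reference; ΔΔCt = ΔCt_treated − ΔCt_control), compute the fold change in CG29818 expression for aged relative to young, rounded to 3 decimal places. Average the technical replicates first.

Mean Ct: CG29818 young 23.140; CG29818 aged 26.860; RpL32 young 15.700; RpL32 aged 15.920
ΔCt(young) = 23.140 − 15.700 = 7.440
ΔCt(aged) = 26.860 − 15.920 = 10.940
ΔΔCt = 10.940 − 7.440 = 3.500
Fold change = 2^(−3.500) = 0.0884

0.088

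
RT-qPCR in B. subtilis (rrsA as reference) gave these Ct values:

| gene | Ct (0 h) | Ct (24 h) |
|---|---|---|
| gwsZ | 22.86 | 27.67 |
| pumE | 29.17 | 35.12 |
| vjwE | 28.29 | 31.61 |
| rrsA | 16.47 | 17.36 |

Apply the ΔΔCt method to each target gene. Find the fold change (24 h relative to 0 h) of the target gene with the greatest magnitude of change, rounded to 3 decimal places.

gwsZ: ΔΔCt = (27.67−17.36) − (22.86−16.47) = 10.31 − 6.39 = 3.92; fold change = 2^-3.92 = 0.066
pumE: ΔΔCt = (35.12−17.36) − (29.17−16.47) = 17.76 − 12.70 = 5.06; fold change = 2^-5.06 = 0.030
vjwE: ΔΔCt = (31.61−17.36) − (28.29−16.47) = 14.25 − 11.82 = 2.43; fold change = 2^-2.43 = 0.186
pumE has the largest |ΔΔCt| = 5.06.

0.030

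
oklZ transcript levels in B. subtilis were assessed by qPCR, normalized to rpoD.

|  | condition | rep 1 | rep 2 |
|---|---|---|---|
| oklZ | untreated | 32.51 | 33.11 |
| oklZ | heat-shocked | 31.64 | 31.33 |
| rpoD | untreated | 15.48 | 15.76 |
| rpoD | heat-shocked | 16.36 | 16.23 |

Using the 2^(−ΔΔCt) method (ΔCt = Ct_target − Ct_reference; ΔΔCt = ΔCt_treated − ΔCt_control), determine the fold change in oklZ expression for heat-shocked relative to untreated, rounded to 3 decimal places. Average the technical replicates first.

4.000

Mean Ct: oklZ untreated 32.810; oklZ heat-shocked 31.485; rpoD untreated 15.620; rpoD heat-shocked 16.295
ΔCt(untreated) = 32.810 − 15.620 = 17.190
ΔCt(heat-shocked) = 31.485 − 16.295 = 15.190
ΔΔCt = 15.190 − 17.190 = -2.000
Fold change = 2^(−(-2.000)) = 2^2.000 = 4.0000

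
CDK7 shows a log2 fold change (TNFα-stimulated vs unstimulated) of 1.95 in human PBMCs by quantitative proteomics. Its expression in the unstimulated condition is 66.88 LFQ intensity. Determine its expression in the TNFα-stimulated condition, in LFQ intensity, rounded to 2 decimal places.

258.41

Fold change = 2^(1.95) = 3.8637
TNFα-stimulated expression = 66.88 × 3.8637 = 258.41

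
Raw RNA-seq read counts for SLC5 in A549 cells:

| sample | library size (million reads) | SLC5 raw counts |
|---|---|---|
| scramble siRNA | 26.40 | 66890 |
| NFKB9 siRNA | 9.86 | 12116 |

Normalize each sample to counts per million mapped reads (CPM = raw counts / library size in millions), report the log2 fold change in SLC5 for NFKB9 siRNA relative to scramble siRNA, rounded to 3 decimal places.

CPM(scramble siRNA) = 66890 / 26.40 = 2533.7121
CPM(NFKB9 siRNA) = 12116 / 9.86 = 1228.8032
Fold change = 1228.8032 / 2533.7121 = 0.48498
log2(0.48498) = -1.0440

-1.044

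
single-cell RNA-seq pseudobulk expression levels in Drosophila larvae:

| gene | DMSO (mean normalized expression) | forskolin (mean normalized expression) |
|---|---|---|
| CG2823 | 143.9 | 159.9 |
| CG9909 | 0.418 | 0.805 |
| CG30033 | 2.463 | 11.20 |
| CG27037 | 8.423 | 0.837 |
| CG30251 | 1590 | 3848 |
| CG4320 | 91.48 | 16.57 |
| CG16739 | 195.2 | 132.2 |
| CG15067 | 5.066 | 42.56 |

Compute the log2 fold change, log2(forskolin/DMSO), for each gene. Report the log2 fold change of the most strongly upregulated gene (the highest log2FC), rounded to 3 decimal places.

3.071

log2(159.9/143.9) = 0.152  (CG2823)
log2(0.805/0.418) = 0.945  (CG9909)
log2(11.20/2.463) = 2.185  (CG30033)
log2(0.837/8.423) = -3.331  (CG27037)
log2(3848/1590) = 1.275  (CG30251)
log2(16.57/91.48) = -2.465  (CG4320)
log2(132.2/195.2) = -0.562  (CG16739)
log2(42.56/5.066) = 3.071  (CG15067)
CG15067 is most strongly upregulated.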